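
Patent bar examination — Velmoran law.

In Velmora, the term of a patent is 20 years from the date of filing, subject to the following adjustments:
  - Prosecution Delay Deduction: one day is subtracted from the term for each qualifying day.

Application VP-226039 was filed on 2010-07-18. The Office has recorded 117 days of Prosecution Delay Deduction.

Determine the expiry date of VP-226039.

Base term: filing date + 20 years → 18 July 2030.
Prosecution Delay Deduction: −117 days → 23 March 2030.

March 23, 2030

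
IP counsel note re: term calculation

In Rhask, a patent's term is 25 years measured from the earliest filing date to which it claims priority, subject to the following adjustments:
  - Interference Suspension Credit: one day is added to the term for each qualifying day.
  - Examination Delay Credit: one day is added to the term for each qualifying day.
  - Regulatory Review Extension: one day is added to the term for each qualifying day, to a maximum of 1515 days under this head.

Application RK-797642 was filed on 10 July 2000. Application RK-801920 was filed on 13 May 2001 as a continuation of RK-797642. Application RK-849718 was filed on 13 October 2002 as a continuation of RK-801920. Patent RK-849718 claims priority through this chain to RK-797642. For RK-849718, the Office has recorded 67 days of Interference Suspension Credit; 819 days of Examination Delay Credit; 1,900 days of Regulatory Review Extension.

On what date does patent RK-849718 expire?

February 5, 2032

Earliest priority filing: 10 July 2000.
Base term: 10 July 2000 + 25 years → 10 July 2025.
Interference Suspension Credit: +67 days → 15 September 2025.
Examination Delay Credit: +819 days → 13 December 2027.
Regulatory Review Extension: 1900 days claimed exceeds the 1515-day cap, so +1515 days → 5 February 2032.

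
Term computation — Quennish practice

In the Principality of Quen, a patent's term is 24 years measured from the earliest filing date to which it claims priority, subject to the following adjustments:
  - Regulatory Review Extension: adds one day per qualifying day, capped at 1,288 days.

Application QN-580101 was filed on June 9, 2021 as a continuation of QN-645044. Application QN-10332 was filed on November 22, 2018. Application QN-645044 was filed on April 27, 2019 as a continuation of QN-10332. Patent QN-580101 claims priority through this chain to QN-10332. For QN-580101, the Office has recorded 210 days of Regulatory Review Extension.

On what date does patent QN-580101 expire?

Earliest priority filing: 22 November 2018.
Base term: 22 November 2018 + 24 years → 22 November 2042.
Regulatory Review Extension: 210 days (within the 1288-day cap) → +210 days → 20 June 2043.

2043-06-20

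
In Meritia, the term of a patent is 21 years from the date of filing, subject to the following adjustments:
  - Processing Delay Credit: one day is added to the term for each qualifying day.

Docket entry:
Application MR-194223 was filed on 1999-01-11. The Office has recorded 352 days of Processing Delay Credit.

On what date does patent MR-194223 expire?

December 28, 2020

Base term: filing date + 21 years → 11 January 2020.
Processing Delay Credit: +352 days → 28 December 2020.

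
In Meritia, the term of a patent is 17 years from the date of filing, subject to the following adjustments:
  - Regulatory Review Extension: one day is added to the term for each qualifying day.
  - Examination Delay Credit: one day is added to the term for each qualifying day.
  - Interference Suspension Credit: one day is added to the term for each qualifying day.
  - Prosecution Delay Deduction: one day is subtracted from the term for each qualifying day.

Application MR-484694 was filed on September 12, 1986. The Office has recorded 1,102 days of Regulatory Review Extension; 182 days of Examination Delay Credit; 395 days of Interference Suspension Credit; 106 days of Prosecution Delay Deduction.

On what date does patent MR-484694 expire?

Base term: filing date + 17 years → 12 September 2003.
Regulatory Review Extension: +1102 days → 18 September 2006.
Examination Delay Credit: +182 days → 19 March 2007.
Interference Suspension Credit: +395 days → 17 April 2008.
Prosecution Delay Deduction: −106 days → 2 January 2008.

January 2, 2008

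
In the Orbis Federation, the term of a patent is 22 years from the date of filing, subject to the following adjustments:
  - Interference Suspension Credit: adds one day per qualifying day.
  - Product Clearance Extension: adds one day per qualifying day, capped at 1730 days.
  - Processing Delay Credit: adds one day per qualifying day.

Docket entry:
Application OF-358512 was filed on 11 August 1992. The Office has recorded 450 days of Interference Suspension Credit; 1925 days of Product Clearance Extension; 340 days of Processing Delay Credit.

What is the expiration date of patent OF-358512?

Base term: filing date + 22 years → 11 August 2014.
Interference Suspension Credit: +450 days → 4 November 2015.
Product Clearance Extension: 1925 days claimed exceeds the 1730-day cap, so +1730 days → 30 July 2020.
Processing Delay Credit: +340 days → 5 July 2021.

2021-07-05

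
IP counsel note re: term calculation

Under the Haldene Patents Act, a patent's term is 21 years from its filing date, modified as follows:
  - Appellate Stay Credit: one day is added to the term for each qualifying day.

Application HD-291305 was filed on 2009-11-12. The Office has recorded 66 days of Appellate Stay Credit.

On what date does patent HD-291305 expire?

Base term: filing date + 21 years → 12 November 2030.
Appellate Stay Credit: +66 days → 17 January 2031.

January 17, 2031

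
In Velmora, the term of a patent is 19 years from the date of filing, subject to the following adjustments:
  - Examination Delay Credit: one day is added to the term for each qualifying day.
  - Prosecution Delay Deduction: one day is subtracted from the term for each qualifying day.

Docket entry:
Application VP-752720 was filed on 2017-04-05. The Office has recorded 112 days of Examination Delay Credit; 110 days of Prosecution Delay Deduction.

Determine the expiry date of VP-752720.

Base term: filing date + 19 years → 5 April 2036.
Examination Delay Credit: +112 days → 26 July 2036.
Prosecution Delay Deduction: −110 days → 7 April 2036.

April 7, 2036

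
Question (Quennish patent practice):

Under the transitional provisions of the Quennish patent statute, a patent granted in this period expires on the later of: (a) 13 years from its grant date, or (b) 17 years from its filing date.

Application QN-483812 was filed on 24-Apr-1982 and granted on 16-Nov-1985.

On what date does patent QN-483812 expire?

(a) grant + 13 years → 16 November 1998.
(b) filing + 17 years → 24 April 1999.
Later of the two: 24 April 1999.

April 24, 1999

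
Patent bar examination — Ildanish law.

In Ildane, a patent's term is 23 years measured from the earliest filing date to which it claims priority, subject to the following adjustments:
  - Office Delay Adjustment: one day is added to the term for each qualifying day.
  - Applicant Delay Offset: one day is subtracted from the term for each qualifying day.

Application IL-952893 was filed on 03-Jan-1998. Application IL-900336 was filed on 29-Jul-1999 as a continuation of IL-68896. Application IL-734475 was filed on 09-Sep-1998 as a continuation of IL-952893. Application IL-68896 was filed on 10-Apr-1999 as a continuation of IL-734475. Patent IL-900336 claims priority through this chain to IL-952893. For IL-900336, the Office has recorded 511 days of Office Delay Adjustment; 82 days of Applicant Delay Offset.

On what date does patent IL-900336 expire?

2022-03-08

Earliest priority filing: 3 January 1998.
Base term: 3 January 1998 + 23 years → 3 January 2021.
Office Delay Adjustment: +511 days → 29 May 2022.
Applicant Delay Offset: −82 days → 8 March 2022.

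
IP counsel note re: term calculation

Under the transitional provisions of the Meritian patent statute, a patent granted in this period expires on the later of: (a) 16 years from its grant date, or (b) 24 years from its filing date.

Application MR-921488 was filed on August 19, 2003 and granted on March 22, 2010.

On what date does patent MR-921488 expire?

2027-08-19

(a) grant + 16 years → 22 March 2026.
(b) filing + 24 years → 19 August 2027.
Later of the two: 19 August 2027.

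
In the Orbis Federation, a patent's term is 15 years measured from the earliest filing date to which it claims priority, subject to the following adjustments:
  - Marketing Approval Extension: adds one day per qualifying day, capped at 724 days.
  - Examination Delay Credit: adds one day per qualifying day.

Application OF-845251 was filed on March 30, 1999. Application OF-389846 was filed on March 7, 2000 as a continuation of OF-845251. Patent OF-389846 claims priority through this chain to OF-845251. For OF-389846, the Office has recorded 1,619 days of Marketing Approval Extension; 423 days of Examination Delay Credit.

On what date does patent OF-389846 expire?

2017-05-20

Earliest priority filing: 30 March 1999.
Base term: 30 March 1999 + 15 years → 30 March 2014.
Marketing Approval Extension: 1619 days claimed exceeds the 724-day cap, so +724 days → 23 March 2016.
Examination Delay Credit: +423 days → 20 May 2017.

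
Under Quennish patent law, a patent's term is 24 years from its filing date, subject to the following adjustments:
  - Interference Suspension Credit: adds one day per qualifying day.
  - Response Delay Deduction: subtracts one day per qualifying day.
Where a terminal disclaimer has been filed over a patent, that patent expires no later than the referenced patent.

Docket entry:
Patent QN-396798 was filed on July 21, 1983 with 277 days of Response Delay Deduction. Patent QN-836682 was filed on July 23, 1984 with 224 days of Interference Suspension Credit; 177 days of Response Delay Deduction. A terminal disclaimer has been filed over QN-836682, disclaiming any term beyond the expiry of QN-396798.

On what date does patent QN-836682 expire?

Natural term of QN-836682:
  Base: filing + 24 years → 23 July 2008.
  Interference Suspension Credit: +224 days → 4 March 2009.
  Response Delay Deduction: −177 days → 8 September 2008.
Expiry of referenced patent QN-396798:
  Base: filing + 24 years → 21 July 2007.
  Response Delay Deduction: −277 days → 17 October 2006.
Terminal disclaimer: QN-836682 expires on the earlier of 8 September 2008 and 17 October 2006.

2006-10-17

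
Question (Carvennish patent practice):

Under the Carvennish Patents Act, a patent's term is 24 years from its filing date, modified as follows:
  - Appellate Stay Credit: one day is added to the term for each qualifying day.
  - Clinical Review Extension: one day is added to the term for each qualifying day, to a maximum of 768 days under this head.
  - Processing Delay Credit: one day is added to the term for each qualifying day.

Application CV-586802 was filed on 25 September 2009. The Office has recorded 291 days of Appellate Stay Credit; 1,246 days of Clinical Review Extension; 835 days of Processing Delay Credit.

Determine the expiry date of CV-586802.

2038-12-02

Base term: filing date + 24 years → 25 September 2033.
Appellate Stay Credit: +291 days → 13 July 2034.
Clinical Review Extension: 1246 days claimed exceeds the 768-day cap, so +768 days → 19 August 2036.
Processing Delay Credit: +835 days → 2 December 2038.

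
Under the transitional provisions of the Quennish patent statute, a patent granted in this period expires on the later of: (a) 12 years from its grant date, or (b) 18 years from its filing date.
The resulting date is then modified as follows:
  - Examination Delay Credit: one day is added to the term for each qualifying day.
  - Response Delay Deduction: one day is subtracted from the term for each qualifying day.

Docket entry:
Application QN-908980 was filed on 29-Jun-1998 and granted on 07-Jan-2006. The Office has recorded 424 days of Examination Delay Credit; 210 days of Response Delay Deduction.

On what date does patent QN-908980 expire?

2018-08-09

(a) grant + 12 years → 7 January 2018.
(b) filing + 18 years → 29 June 2016.
Later of the two: 7 January 2018.
Examination Delay Credit: +424 days → 7 March 2019.
Response Delay Deduction: −210 days → 9 August 2018.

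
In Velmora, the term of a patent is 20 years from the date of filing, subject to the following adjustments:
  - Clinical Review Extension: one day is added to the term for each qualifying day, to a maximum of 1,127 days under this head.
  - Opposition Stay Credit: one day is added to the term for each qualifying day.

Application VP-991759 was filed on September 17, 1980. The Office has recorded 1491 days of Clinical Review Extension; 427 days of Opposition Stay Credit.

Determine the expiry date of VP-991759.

Base term: filing date + 20 years → 17 September 2000.
Clinical Review Extension: 1491 days claimed exceeds the 1127-day cap, so +1127 days → 19 October 2003.
Opposition Stay Credit: +427 days → 19 December 2004.

December 19, 2004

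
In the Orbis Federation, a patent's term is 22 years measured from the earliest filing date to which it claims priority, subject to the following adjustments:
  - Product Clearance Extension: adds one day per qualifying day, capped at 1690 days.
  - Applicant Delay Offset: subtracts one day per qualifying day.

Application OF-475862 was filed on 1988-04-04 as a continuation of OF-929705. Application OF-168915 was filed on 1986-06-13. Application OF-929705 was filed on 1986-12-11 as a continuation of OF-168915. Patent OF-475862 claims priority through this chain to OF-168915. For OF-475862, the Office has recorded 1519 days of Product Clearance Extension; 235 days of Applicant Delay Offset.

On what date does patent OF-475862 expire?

Earliest priority filing: 13 June 1986.
Base term: 13 June 1986 + 22 years → 13 June 2008.
Product Clearance Extension: 1519 days (within the 1690-day cap) → +1519 days → 10 August 2012.
Applicant Delay Offset: −235 days → 19 December 2011.

December 19, 2011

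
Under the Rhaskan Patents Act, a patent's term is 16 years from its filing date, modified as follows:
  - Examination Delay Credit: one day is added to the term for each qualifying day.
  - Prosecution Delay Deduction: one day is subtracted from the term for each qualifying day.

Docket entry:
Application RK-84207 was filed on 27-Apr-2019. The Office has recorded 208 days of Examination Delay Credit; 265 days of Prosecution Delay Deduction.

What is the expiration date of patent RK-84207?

Base term: filing date + 16 years → 27 April 2035.
Examination Delay Credit: +208 days → 21 November 2035.
Prosecution Delay Deduction: −265 days → 1 March 2035.

March 1, 2035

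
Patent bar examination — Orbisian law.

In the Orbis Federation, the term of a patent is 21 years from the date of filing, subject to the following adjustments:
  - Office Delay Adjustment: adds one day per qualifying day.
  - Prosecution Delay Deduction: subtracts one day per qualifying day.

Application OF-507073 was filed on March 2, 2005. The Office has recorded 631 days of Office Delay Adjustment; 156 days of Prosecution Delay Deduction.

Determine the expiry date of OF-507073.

Base term: filing date + 21 years → 2 March 2026.
Office Delay Adjustment: +631 days → 23 November 2027.
Prosecution Delay Deduction: −156 days → 20 June 2027.

2027-06-20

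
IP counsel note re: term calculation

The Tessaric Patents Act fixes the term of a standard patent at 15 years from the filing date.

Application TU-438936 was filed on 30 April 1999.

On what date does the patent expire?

April 30, 2014

Filing date + 15 years → 30 April 2014.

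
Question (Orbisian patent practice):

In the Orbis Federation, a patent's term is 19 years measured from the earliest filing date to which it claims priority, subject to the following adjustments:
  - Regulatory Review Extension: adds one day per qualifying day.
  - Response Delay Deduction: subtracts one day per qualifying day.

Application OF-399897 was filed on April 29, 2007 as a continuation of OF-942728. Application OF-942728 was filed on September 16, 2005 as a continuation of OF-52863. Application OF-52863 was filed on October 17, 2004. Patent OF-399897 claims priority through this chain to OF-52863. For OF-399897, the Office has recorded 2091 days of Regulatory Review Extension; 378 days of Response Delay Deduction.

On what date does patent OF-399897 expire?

Earliest priority filing: 17 October 2004.
Base term: 17 October 2004 + 19 years → 17 October 2023.
Regulatory Review Extension: +2091 days → 8 July 2029.
Response Delay Deduction: −378 days → 25 June 2028.

2028-06-25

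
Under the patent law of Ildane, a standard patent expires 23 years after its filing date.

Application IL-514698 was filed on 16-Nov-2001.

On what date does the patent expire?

2024-11-16

Filing date + 23 years → 16 November 2024.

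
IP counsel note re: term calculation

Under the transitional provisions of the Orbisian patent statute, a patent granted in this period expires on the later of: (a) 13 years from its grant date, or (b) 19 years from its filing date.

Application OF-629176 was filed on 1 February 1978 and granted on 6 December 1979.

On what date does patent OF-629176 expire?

(a) grant + 13 years → 6 December 1992.
(b) filing + 19 years → 1 February 1997.
Later of the two: 1 February 1997.

February 1, 1997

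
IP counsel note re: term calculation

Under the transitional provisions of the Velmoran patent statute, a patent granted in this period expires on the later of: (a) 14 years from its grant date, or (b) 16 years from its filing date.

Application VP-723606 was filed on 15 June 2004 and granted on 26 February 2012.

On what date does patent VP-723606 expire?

(a) grant + 14 years → 26 February 2026.
(b) filing + 16 years → 15 June 2020.
Later of the two: 26 February 2026.

February 26, 2026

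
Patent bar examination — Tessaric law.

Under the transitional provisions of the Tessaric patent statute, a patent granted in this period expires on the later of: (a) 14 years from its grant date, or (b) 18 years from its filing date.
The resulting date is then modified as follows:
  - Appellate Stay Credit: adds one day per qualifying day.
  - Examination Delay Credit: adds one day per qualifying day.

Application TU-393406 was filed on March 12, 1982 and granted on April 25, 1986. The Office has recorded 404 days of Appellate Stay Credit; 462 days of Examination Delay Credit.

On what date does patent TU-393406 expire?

(a) grant + 14 years → 25 April 2000.
(b) filing + 18 years → 12 March 2000.
Later of the two: 25 April 2000.
Appellate Stay Credit: +404 days → 3 June 2001.
Examination Delay Credit: +462 days → 8 September 2002.

2002-09-08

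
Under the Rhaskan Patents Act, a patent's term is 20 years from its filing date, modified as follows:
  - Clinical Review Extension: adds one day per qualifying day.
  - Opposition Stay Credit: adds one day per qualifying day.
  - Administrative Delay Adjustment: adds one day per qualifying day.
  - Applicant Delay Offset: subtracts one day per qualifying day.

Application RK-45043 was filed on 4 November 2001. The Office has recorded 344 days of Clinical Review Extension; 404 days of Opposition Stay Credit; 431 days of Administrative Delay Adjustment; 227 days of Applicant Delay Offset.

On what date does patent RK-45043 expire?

Base term: filing date + 20 years → 4 November 2021.
Clinical Review Extension: +344 days → 14 October 2022.
Opposition Stay Credit: +404 days → 22 November 2023.
Administrative Delay Adjustment: +431 days → 26 January 2025.
Applicant Delay Offset: −227 days → 13 June 2024.

June 13, 2024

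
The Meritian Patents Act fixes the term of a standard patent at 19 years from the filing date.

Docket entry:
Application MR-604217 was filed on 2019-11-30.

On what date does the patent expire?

Filing date + 19 years → 30 November 2038.

2038-11-30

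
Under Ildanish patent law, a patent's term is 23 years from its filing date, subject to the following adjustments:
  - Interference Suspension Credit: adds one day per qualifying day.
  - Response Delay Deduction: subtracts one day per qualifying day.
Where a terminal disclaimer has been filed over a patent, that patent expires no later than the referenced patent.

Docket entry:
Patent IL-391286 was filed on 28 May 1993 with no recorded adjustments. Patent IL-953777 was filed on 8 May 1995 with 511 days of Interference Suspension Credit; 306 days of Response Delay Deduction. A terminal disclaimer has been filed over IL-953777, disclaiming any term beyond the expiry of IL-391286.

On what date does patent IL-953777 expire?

Natural term of IL-953777:
  Base: filing + 23 years → 8 May 2018.
  Interference Suspension Credit: +511 days → 1 October 2019.
  Response Delay Deduction: −306 days → 29 November 2018.
Expiry of referenced patent IL-391286:
  Base: filing + 23 years → 28 May 2016.
Terminal disclaimer: IL-953777 expires on the earlier of 29 November 2018 and 28 May 2016.

2016-05-28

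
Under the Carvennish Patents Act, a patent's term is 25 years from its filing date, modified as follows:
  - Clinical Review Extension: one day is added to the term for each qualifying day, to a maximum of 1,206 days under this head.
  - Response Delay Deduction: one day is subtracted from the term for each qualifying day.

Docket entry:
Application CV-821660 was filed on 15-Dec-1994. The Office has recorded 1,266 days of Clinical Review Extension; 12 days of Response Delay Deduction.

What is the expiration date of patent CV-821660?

2023-03-23

Base term: filing date + 25 years → 15 December 2019.
Clinical Review Extension: 1266 days claimed exceeds the 1206-day cap, so +1206 days → 4 April 2023.
Response Delay Deduction: −12 days → 23 March 2023.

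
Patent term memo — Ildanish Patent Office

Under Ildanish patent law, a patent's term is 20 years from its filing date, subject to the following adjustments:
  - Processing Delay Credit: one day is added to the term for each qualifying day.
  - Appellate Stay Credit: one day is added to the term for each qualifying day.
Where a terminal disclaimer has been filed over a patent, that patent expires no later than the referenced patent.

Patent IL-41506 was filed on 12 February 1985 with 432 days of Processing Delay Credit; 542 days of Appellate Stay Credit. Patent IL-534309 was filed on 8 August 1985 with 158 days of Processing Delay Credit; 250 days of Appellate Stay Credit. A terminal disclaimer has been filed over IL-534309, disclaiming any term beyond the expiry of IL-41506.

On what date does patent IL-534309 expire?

Natural term of IL-534309:
  Base: filing + 20 years → 8 August 2005.
  Processing Delay Credit: +158 days → 13 January 2006.
  Appellate Stay Credit: +250 days → 20 September 2006.
Expiry of referenced patent IL-41506:
  Base: filing + 20 years → 12 February 2005.
  Processing Delay Credit: +432 days → 20 April 2006.
  Appellate Stay Credit: +542 days → 14 October 2007.
Terminal disclaimer: IL-534309 expires on the earlier of 20 September 2006 and 14 October 2007.

September 20, 2006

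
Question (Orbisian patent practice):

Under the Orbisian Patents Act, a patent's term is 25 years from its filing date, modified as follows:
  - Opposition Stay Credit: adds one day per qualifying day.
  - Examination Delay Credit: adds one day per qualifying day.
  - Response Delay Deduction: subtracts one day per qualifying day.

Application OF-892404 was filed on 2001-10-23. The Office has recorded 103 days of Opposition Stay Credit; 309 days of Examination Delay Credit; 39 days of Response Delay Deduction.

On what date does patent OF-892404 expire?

October 31, 2027

Base term: filing date + 25 years → 23 October 2026.
Opposition Stay Credit: +103 days → 3 February 2027.
Examination Delay Credit: +309 days → 9 December 2027.
Response Delay Deduction: −39 days → 31 October 2027.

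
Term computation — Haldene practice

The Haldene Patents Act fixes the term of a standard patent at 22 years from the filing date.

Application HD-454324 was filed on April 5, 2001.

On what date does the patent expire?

2023-04-05

Filing date + 22 years → 5 April 2023.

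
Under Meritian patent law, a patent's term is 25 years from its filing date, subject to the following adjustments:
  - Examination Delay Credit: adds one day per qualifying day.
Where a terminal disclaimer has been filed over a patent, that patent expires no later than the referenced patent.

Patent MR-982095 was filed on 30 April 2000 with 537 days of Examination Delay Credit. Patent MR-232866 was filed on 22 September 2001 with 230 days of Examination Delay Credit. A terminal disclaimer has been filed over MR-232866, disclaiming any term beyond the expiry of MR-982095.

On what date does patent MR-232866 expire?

Natural term of MR-232866:
  Base: filing + 25 years → 22 September 2026.
  Examination Delay Credit: +230 days → 10 May 2027.
Expiry of referenced patent MR-982095:
  Base: filing + 25 years → 30 April 2025.
  Examination Delay Credit: +537 days → 19 October 2026.
Terminal disclaimer: MR-232866 expires on the earlier of 10 May 2027 and 19 October 2026.

October 19, 2026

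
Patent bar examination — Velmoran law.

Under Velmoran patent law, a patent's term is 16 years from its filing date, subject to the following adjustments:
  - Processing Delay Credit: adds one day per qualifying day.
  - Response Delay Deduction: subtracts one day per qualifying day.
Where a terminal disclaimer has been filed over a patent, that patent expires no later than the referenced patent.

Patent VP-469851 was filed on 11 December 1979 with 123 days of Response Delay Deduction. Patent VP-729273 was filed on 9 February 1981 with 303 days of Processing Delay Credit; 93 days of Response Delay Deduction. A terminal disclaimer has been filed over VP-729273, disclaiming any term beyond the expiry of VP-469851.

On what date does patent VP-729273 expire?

Natural term of VP-729273:
  Base: filing + 16 years → 9 February 1997.
  Processing Delay Credit: +303 days → 9 December 1997.
  Response Delay Deduction: −93 days → 7 September 1997.
Expiry of referenced patent VP-469851:
  Base: filing + 16 years → 11 December 1995.
  Response Delay Deduction: −123 days → 10 August 1995.
Terminal disclaimer: VP-729273 expires on the earlier of 7 September 1997 and 10 August 1995.

August 10, 1995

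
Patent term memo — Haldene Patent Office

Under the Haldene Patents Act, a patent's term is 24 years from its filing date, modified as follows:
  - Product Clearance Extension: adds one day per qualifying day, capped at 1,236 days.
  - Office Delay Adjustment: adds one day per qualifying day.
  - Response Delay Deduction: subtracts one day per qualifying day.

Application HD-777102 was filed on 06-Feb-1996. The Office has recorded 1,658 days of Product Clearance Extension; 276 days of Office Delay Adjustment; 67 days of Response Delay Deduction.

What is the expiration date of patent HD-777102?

2024-01-21

Base term: filing date + 24 years → 6 February 2020.
Product Clearance Extension: 1658 days claimed exceeds the 1236-day cap, so +1236 days → 26 June 2023.
Office Delay Adjustment: +276 days → 28 March 2024.
Response Delay Deduction: −67 days → 21 January 2024.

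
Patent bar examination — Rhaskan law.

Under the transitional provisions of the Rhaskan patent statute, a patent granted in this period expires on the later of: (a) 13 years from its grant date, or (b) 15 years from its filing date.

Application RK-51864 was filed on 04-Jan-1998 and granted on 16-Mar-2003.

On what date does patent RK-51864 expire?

(a) grant + 13 years → 16 March 2016.
(b) filing + 15 years → 4 January 2013.
Later of the two: 16 March 2016.

March 16, 2016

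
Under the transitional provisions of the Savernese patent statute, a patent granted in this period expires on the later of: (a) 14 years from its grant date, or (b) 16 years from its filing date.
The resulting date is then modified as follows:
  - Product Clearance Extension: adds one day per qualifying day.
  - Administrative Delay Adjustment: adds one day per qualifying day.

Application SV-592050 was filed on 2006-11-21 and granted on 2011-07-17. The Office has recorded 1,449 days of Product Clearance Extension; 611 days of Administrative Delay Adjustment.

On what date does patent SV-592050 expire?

March 8, 2031

(a) grant + 14 years → 17 July 2025.
(b) filing + 16 years → 21 November 2022.
Later of the two: 17 July 2025.
Product Clearance Extension: +1449 days → 5 July 2029.
Administrative Delay Adjustment: +611 days → 8 March 2031.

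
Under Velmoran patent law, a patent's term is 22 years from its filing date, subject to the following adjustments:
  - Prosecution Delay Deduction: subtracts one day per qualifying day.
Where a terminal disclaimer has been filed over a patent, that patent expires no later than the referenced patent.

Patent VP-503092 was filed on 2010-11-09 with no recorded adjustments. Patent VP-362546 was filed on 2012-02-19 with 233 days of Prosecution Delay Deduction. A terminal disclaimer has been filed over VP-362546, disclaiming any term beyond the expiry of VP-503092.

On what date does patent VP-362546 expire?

2032-11-09

Natural term of VP-362546:
  Base: filing + 22 years → 19 February 2034.
  Prosecution Delay Deduction: −233 days → 1 July 2033.
Expiry of referenced patent VP-503092:
  Base: filing + 22 years → 9 November 2032.
Terminal disclaimer: VP-362546 expires on the earlier of 1 July 2033 and 9 November 2032.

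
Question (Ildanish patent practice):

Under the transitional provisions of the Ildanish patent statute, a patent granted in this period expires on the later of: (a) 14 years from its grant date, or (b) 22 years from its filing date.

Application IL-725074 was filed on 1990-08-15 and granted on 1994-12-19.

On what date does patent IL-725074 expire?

August 15, 2012

(a) grant + 14 years → 19 December 2008.
(b) filing + 22 years → 15 August 2012.
Later of the two: 15 August 2012.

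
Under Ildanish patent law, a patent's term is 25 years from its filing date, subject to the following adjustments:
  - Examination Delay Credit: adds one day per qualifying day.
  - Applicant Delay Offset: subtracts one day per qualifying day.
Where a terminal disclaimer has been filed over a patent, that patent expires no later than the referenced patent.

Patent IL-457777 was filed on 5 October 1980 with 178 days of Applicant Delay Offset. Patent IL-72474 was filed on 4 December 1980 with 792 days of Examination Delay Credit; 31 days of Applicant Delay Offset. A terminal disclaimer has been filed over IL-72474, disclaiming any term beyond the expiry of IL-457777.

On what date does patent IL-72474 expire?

Natural term of IL-72474:
  Base: filing + 25 years → 4 December 2005.
  Examination Delay Credit: +792 days → 4 February 2008.
  Applicant Delay Offset: −31 days → 4 January 2008.
Expiry of referenced patent IL-457777:
  Base: filing + 25 years → 5 October 2005.
  Applicant Delay Offset: −178 days → 10 April 2005.
Terminal disclaimer: IL-72474 expires on the earlier of 4 January 2008 and 10 April 2005.

April 10, 2005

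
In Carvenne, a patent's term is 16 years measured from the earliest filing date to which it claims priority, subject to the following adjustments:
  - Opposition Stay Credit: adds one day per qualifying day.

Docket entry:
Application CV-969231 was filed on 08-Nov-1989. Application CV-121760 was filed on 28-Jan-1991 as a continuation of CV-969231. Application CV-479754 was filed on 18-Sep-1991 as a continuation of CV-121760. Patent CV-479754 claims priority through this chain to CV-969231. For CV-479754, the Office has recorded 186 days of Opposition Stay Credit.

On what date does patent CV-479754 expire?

2006-05-13

Earliest priority filing: 8 November 1989.
Base term: 8 November 1989 + 16 years → 8 November 2005.
Opposition Stay Credit: +186 days → 13 May 2006.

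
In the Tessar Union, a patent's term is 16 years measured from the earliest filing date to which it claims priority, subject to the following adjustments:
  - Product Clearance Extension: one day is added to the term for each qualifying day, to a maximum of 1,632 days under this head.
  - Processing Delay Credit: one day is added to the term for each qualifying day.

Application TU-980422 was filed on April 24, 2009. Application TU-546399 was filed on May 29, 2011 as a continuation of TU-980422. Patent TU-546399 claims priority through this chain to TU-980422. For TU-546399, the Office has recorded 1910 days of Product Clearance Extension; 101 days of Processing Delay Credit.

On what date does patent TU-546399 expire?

January 21, 2030

Earliest priority filing: 24 April 2009.
Base term: 24 April 2009 + 16 years → 24 April 2025.
Product Clearance Extension: 1910 days claimed exceeds the 1632-day cap, so +1632 days → 12 October 2029.
Processing Delay Credit: +101 days → 21 January 2030.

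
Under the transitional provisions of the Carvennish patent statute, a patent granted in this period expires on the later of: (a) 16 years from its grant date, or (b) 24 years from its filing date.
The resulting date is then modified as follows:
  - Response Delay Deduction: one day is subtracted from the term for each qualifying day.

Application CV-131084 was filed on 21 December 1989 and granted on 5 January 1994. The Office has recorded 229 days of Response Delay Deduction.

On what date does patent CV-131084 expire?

(a) grant + 16 years → 5 January 2010.
(b) filing + 24 years → 21 December 2013.
Later of the two: 21 December 2013.
Response Delay Deduction: −229 days → 6 May 2013.

2013-05-06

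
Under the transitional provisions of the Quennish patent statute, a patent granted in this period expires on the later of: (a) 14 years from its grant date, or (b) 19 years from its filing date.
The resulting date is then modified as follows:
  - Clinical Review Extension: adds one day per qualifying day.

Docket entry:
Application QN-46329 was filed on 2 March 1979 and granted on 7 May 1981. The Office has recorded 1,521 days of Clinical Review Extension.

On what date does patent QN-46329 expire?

May 1, 2002

(a) grant + 14 years → 7 May 1995.
(b) filing + 19 years → 2 March 1998.
Later of the two: 2 March 1998.
Clinical Review Extension: +1521 days → 1 May 2002.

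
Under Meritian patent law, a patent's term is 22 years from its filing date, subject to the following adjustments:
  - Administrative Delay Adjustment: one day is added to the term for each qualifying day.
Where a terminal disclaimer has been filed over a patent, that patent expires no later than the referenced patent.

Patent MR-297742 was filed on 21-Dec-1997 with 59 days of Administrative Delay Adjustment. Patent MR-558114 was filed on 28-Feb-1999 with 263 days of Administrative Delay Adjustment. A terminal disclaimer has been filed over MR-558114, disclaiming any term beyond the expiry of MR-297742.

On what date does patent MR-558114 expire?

Natural term of MR-558114:
  Base: filing + 22 years → 28 February 2021.
  Administrative Delay Adjustment: +263 days → 18 November 2021.
Expiry of referenced patent MR-297742:
  Base: filing + 22 years → 21 December 2019.
  Administrative Delay Adjustment: +59 days → 18 February 2020.
Terminal disclaimer: MR-558114 expires on the earlier of 18 November 2021 and 18 February 2020.

February 18, 2020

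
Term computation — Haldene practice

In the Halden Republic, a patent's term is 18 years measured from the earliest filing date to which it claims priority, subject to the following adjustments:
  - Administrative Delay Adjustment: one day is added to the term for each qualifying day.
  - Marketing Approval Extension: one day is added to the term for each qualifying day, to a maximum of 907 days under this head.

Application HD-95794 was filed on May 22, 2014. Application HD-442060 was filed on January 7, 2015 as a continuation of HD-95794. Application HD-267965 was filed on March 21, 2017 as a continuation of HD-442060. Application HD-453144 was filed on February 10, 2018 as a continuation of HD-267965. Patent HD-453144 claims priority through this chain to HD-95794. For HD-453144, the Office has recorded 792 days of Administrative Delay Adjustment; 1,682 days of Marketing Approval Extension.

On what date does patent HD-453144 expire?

Earliest priority filing: 22 May 2014.
Base term: 22 May 2014 + 18 years → 22 May 2032.
Administrative Delay Adjustment: +792 days → 23 July 2034.
Marketing Approval Extension: 1682 days claimed exceeds the 907-day cap, so +907 days → 15 January 2037.

2037-01-15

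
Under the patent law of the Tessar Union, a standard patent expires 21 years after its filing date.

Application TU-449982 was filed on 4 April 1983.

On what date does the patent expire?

April 4, 2004

Filing date + 21 years → 4 April 2004.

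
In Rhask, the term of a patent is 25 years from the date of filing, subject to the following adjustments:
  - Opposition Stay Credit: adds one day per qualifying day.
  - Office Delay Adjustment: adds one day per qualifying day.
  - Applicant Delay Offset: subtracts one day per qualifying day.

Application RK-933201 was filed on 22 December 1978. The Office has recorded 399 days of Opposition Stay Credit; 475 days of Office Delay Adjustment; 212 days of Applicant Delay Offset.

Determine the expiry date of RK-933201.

Base term: filing date + 25 years → 22 December 2003.
Opposition Stay Credit: +399 days → 24 January 2005.
Office Delay Adjustment: +475 days → 14 May 2006.
Applicant Delay Offset: −212 days → 14 October 2005.

October 14, 2005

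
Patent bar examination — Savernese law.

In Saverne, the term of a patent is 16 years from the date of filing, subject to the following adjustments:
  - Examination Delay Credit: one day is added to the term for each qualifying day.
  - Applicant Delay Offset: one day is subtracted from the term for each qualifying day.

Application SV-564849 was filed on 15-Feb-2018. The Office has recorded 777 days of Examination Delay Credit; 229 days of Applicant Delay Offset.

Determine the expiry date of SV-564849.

Base term: filing date + 16 years → 15 February 2034.
Examination Delay Credit: +777 days → 2 April 2036.
Applicant Delay Offset: −229 days → 17 August 2035.

2035-08-17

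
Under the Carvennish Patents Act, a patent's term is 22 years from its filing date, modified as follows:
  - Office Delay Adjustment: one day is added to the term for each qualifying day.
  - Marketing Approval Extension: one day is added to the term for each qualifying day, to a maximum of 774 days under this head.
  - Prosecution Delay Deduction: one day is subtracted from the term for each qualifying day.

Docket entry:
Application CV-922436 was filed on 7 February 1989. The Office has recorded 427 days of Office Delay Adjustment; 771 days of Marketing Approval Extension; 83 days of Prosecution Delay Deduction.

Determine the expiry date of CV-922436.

2014-02-26

Base term: filing date + 22 years → 7 February 2011.
Office Delay Adjustment: +427 days → 9 April 2012.
Marketing Approval Extension: 771 days (within the 774-day cap) → +771 days → 20 May 2014.
Prosecution Delay Deduction: −83 days → 26 February 2014.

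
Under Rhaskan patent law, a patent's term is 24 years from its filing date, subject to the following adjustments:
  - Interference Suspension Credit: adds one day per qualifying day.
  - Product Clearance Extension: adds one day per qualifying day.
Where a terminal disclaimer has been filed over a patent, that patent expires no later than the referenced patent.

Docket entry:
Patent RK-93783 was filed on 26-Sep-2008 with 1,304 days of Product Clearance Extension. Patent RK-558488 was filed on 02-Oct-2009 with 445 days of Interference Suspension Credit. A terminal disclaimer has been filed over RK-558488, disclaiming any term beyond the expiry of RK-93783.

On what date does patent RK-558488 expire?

2034-12-21

Natural term of RK-558488:
  Base: filing + 24 years → 2 October 2033.
  Interference Suspension Credit: +445 days → 21 December 2034.
Expiry of referenced patent RK-93783:
  Base: filing + 24 years → 26 September 2032.
  Product Clearance Extension: +1304 days → 22 April 2036.
Terminal disclaimer: RK-558488 expires on the earlier of 21 December 2034 and 22 April 2036.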